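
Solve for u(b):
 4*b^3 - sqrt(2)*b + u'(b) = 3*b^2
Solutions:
 u(b) = C1 - b^4 + b^3 + sqrt(2)*b^2/2


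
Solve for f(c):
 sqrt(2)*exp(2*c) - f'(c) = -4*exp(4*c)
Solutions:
 f(c) = C1 + exp(4*c) + sqrt(2)*exp(2*c)/2


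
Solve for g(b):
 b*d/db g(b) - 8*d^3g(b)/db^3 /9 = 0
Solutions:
 g(b) = C1 + Integral(C2*airyai(3^(2/3)*b/2) + C3*airybi(3^(2/3)*b/2), b)


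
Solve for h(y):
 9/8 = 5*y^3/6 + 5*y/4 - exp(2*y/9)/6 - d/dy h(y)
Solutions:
 h(y) = C1 + 5*y^4/24 + 5*y^2/8 - 9*y/8 - 3*exp(2*y/9)/4


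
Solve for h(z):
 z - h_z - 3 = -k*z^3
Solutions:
 h(z) = C1 + k*z^4/4 + z^2/2 - 3*z


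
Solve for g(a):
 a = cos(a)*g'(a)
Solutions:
 g(a) = C1 + Integral(a/cos(a), a)


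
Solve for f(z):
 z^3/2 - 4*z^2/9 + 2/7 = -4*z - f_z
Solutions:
 f(z) = C1 - z^4/8 + 4*z^3/27 - 2*z^2 - 2*z/7


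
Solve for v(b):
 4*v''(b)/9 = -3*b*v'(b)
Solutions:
 v(b) = C1 + C2*erf(3*sqrt(6)*b/4)


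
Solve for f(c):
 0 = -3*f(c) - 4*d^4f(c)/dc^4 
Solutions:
 f(c) = (C1*sin(3^(1/4)*c/2) + C2*cos(3^(1/4)*c/2))*exp(-3^(1/4)*c/2) + (C3*sin(3^(1/4)*c/2) + C4*cos(3^(1/4)*c/2))*exp(3^(1/4)*c/2)


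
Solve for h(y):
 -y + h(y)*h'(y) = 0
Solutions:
 h(y) = -sqrt(C1 + y^2)
 h(y) = sqrt(C1 + y^2)


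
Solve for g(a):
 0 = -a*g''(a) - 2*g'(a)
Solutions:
 g(a) = C1 + C2/a


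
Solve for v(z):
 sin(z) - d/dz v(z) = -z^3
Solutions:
 v(z) = C1 + z^4/4 - cos(z)


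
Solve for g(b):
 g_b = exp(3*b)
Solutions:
 g(b) = C1 + exp(3*b)/3


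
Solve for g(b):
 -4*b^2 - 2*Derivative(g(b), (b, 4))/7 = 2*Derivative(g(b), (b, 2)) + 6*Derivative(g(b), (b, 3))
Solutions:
 g(b) = C1 + C2*b + C3*exp(b*(-21 + sqrt(413))/2) + C4*exp(-b*(sqrt(413) + 21)/2) - b^4/6 + 2*b^3 - 124*b^2/7


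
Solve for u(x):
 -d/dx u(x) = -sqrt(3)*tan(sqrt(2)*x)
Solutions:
 u(x) = C1 - sqrt(6)*log(cos(sqrt(2)*x))/2


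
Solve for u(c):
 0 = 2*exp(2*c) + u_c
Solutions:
 u(c) = C1 - exp(2*c)


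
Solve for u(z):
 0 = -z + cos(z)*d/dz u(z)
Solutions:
 u(z) = C1 + Integral(z/cos(z), z)


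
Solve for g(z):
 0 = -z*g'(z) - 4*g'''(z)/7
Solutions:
 g(z) = C1 + Integral(C2*airyai(-14^(1/3)*z/2) + C3*airybi(-14^(1/3)*z/2), z)


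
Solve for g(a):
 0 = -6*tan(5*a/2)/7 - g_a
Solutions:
 g(a) = C1 + 12*log(cos(5*a/2))/35


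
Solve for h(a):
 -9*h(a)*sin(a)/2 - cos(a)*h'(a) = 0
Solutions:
 h(a) = C1*cos(a)^(9/2)


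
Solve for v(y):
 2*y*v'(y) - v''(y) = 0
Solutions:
 v(y) = C1 + C2*erfi(y)


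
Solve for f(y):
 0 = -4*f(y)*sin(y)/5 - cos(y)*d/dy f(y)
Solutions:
 f(y) = C1*cos(y)^(4/5)


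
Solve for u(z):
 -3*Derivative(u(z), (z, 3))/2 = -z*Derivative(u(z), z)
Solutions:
 u(z) = C1 + Integral(C2*airyai(2^(1/3)*3^(2/3)*z/3) + C3*airybi(2^(1/3)*3^(2/3)*z/3), z)


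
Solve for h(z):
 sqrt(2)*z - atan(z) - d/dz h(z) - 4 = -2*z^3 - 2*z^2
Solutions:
 h(z) = C1 + z^4/2 + 2*z^3/3 + sqrt(2)*z^2/2 - z*atan(z) - 4*z + log(z^2 + 1)/2


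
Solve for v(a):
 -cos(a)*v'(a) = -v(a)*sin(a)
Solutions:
 v(a) = C1/cos(a)


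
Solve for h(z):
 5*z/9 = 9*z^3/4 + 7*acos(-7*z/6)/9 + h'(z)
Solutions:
 h(z) = C1 - 9*z^4/16 + 5*z^2/18 - 7*z*acos(-7*z/6)/9 - sqrt(36 - 49*z^2)/9


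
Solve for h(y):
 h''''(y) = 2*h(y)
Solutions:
 h(y) = C1*exp(-2^(1/4)*y) + C2*exp(2^(1/4)*y) + C3*sin(2^(1/4)*y) + C4*cos(2^(1/4)*y)


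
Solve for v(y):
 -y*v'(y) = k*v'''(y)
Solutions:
 v(y) = C1 + Integral(C2*airyai(y*(-1/k)^(1/3)) + C3*airybi(y*(-1/k)^(1/3)), y)


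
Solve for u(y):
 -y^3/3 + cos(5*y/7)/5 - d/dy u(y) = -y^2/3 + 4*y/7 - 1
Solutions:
 u(y) = C1 - y^4/12 + y^3/9 - 2*y^2/7 + y + 7*sin(5*y/7)/25


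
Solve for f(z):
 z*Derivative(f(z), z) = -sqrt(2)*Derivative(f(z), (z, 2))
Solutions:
 f(z) = C1 + C2*erf(2^(1/4)*z/2)


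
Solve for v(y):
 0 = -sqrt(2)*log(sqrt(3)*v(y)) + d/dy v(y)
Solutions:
 -sqrt(2)*Integral(1/(2*log(_y) + log(3)), (_y, v(y))) = C1 - y


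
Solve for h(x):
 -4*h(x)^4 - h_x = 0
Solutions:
 h(x) = (-3^(2/3) - 3*3^(1/6)*I)*(1/(C1 + 4*x))^(1/3)/6
 h(x) = (-3^(2/3) + 3*3^(1/6)*I)*(1/(C1 + 4*x))^(1/3)/6
 h(x) = (1/(C1 + 12*x))^(1/3)


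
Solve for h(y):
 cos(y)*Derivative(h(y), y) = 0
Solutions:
 h(y) = C1


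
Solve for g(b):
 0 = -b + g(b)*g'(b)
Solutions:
 g(b) = -sqrt(C1 + b^2)
 g(b) = sqrt(C1 + b^2)


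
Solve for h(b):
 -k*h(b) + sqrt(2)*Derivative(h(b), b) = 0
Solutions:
 h(b) = C1*exp(sqrt(2)*b*k/2)


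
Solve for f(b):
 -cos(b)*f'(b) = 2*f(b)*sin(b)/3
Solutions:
 f(b) = C1*cos(b)^(2/3)


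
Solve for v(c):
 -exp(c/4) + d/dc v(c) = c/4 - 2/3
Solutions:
 v(c) = C1 + c^2/8 - 2*c/3 + 4*exp(c/4)


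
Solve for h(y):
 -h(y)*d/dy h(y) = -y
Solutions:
 h(y) = -sqrt(C1 + y^2)
 h(y) = sqrt(C1 + y^2)


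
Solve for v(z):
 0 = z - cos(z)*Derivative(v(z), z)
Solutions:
 v(z) = C1 + Integral(z/cos(z), z)


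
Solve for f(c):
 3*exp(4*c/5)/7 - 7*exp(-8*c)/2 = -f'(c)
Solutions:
 f(c) = C1 - 15*exp(4*c/5)/28 - 7*exp(-8*c)/16


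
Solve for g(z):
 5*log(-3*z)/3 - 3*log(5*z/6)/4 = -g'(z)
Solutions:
 g(z) = C1 - 11*z*log(z)/12 + z*(-20*log(3) - 9*log(6) + 11 + 9*log(5) - 20*I*pi)/12


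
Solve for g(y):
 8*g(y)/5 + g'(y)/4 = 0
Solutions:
 g(y) = C1*exp(-32*y/5)


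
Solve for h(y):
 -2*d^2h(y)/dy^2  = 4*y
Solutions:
 h(y) = C1 + C2*y - y^3/3


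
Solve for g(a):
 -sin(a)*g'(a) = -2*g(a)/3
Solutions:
 g(a) = C1*(cos(a) - 1)^(1/3)/(cos(a) + 1)^(1/3)


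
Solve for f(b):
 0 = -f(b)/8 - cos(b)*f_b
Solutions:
 f(b) = C1*(sin(b) - 1)^(1/16)/(sin(b) + 1)^(1/16)


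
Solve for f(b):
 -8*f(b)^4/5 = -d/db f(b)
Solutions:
 f(b) = 5^(1/3)*(-1/(C1 + 24*b))^(1/3)
 f(b) = 5^(1/3)*(-1/(C1 + 8*b))^(1/3)*(-3^(2/3) - 3*3^(1/6)*I)/6
 f(b) = 5^(1/3)*(-1/(C1 + 8*b))^(1/3)*(-3^(2/3) + 3*3^(1/6)*I)/6


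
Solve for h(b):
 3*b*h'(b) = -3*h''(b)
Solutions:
 h(b) = C1 + C2*erf(sqrt(2)*b/2)


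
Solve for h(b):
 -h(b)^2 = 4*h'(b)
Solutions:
 h(b) = 4/(C1 + b)


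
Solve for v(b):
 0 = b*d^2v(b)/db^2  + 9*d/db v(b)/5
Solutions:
 v(b) = C1 + C2/b^(4/5)


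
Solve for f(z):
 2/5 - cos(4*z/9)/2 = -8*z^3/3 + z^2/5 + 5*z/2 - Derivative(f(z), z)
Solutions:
 f(z) = C1 - 2*z^4/3 + z^3/15 + 5*z^2/4 - 2*z/5 + 9*sin(4*z/9)/8


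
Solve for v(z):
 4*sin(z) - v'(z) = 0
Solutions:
 v(z) = C1 - 4*cos(z)


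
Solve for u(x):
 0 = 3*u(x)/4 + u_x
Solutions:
 u(x) = C1*exp(-3*x/4)


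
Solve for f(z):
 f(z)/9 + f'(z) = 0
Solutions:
 f(z) = C1*exp(-z/9)


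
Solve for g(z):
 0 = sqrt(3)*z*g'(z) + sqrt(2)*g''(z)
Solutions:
 g(z) = C1 + C2*erf(6^(1/4)*z/2)


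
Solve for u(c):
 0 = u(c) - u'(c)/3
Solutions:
 u(c) = C1*exp(3*c)


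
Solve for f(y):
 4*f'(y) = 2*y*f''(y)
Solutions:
 f(y) = C1 + C2*y^3


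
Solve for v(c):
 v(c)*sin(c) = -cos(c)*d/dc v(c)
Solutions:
 v(c) = C1*cos(c)


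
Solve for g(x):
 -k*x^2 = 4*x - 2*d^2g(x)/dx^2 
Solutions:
 g(x) = C1 + C2*x + k*x^4/24 + x^3/3


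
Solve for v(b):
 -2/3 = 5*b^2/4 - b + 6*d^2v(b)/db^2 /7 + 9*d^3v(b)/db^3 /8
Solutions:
 v(b) = C1 + C2*b + C3*exp(-16*b/21) - 35*b^4/288 + 959*b^3/1152 - 67585*b^2/18432


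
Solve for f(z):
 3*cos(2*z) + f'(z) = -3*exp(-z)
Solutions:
 f(z) = C1 - 3*sin(2*z)/2 + 3*exp(-z)


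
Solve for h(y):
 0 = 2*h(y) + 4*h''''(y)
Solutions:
 h(y) = (C1*sin(2^(1/4)*y/2) + C2*cos(2^(1/4)*y/2))*exp(-2^(1/4)*y/2) + (C3*sin(2^(1/4)*y/2) + C4*cos(2^(1/4)*y/2))*exp(2^(1/4)*y/2)


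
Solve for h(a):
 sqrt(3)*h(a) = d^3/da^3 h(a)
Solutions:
 h(a) = C3*exp(3^(1/6)*a) + (C1*sin(3^(2/3)*a/2) + C2*cos(3^(2/3)*a/2))*exp(-3^(1/6)*a/2)


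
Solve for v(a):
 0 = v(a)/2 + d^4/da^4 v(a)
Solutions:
 v(a) = (C1*sin(2^(1/4)*a/2) + C2*cos(2^(1/4)*a/2))*exp(-2^(1/4)*a/2) + (C3*sin(2^(1/4)*a/2) + C4*cos(2^(1/4)*a/2))*exp(2^(1/4)*a/2)


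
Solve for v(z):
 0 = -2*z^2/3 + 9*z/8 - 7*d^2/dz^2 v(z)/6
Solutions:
 v(z) = C1 + C2*z - z^4/21 + 9*z^3/56


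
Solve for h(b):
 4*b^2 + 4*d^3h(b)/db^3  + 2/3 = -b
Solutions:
 h(b) = C1 + C2*b + C3*b^2 - b^5/60 - b^4/96 - b^3/36


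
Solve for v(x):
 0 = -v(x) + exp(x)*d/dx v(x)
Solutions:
 v(x) = C1*exp(-exp(-x))


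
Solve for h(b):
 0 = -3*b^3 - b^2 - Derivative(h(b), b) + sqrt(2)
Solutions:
 h(b) = C1 - 3*b^4/4 - b^3/3 + sqrt(2)*b


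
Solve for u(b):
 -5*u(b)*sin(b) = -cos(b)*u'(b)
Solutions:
 u(b) = C1/cos(b)^5


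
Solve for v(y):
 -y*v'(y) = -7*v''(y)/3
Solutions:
 v(y) = C1 + C2*erfi(sqrt(42)*y/14)


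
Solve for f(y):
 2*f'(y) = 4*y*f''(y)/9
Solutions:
 f(y) = C1 + C2*y^(11/2)


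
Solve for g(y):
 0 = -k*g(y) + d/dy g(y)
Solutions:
 g(y) = C1*exp(k*y)


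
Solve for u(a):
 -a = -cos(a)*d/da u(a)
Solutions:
 u(a) = C1 + Integral(a/cos(a), a)


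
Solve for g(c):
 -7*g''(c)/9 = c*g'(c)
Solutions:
 g(c) = C1 + C2*erf(3*sqrt(14)*c/14)


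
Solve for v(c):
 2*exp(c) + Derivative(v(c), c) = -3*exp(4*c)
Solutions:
 v(c) = C1 - 3*exp(4*c)/4 - 2*exp(c)


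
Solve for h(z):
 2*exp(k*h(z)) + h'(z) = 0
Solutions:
 h(z) = Piecewise((log(1/(C1*k + 2*k*z))/k, Ne(k, 0)), (nan, True))
 h(z) = Piecewise((C1 - 2*z, Eq(k, 0)), (nan, True))


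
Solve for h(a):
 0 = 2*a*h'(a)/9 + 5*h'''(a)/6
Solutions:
 h(a) = C1 + Integral(C2*airyai(-30^(2/3)*a/15) + C3*airybi(-30^(2/3)*a/15), a)


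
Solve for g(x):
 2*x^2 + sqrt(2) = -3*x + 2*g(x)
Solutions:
 g(x) = x^2 + 3*x/2 + sqrt(2)/2


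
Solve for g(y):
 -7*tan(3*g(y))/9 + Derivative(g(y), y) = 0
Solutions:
 g(y) = -asin(C1*exp(7*y/3))/3 + pi/3
 g(y) = asin(C1*exp(7*y/3))/3


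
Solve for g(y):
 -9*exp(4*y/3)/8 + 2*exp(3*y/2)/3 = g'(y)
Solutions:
 g(y) = C1 - 27*exp(4*y/3)/32 + 4*exp(3*y/2)/9


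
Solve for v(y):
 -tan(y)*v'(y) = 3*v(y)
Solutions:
 v(y) = C1/sin(y)^3


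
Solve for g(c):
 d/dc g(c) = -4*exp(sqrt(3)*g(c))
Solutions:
 g(c) = sqrt(3)*(2*log(1/(C1 + 4*c)) - log(3))/6


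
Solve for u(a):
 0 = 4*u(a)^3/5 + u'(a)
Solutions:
 u(a) = -sqrt(10)*sqrt(-1/(C1 - 4*a))/2
 u(a) = sqrt(10)*sqrt(-1/(C1 - 4*a))/2


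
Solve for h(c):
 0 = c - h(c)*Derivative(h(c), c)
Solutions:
 h(c) = -sqrt(C1 + c^2)
 h(c) = sqrt(C1 + c^2)


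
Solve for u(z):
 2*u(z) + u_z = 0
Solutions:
 u(z) = C1*exp(-2*z)


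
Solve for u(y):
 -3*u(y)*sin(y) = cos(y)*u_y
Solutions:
 u(y) = C1*cos(y)^3


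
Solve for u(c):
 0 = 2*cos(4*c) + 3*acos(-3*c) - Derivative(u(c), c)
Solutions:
 u(c) = C1 + 3*c*acos(-3*c) + sqrt(1 - 9*c^2) + sin(4*c)/2


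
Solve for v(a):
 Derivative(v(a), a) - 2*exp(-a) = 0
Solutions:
 v(a) = C1 - 2*exp(-a)


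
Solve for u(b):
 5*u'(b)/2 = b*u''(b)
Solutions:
 u(b) = C1 + C2*b^(7/2)


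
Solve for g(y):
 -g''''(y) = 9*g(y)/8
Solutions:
 g(y) = (C1*sin(2^(3/4)*sqrt(3)*y/4) + C2*cos(2^(3/4)*sqrt(3)*y/4))*exp(-2^(3/4)*sqrt(3)*y/4) + (C3*sin(2^(3/4)*sqrt(3)*y/4) + C4*cos(2^(3/4)*sqrt(3)*y/4))*exp(2^(3/4)*sqrt(3)*y/4)


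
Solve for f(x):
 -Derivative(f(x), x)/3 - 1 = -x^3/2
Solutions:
 f(x) = C1 + 3*x^4/8 - 3*x


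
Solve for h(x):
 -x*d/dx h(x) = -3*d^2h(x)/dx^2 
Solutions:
 h(x) = C1 + C2*erfi(sqrt(6)*x/6)


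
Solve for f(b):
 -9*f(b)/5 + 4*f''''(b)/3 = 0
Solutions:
 f(b) = C1*exp(-15^(3/4)*sqrt(2)*b/10) + C2*exp(15^(3/4)*sqrt(2)*b/10) + C3*sin(15^(3/4)*sqrt(2)*b/10) + C4*cos(15^(3/4)*sqrt(2)*b/10)


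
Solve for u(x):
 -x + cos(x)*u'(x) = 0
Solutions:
 u(x) = C1 + Integral(x/cos(x), x)


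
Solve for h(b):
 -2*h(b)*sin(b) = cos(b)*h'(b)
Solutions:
 h(b) = C1*cos(b)^2


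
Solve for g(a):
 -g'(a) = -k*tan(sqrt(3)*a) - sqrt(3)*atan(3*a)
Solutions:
 g(a) = C1 - sqrt(3)*k*log(cos(sqrt(3)*a))/3 + sqrt(3)*(a*atan(3*a) - log(9*a^2 + 1)/6)


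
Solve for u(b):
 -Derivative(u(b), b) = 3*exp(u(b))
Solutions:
 u(b) = log(1/(C1 + 3*b))


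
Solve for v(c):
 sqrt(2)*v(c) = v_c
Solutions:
 v(c) = C1*exp(sqrt(2)*c)


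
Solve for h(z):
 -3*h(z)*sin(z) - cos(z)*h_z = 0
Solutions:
 h(z) = C1*cos(z)^3


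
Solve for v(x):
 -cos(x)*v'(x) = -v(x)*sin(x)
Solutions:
 v(x) = C1/cos(x)


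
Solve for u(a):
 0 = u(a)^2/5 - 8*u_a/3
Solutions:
 u(a) = -40/(C1 + 3*a)


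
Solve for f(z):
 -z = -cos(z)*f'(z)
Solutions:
 f(z) = C1 + Integral(z/cos(z), z)


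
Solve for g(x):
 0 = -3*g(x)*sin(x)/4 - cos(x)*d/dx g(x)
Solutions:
 g(x) = C1*cos(x)^(3/4)


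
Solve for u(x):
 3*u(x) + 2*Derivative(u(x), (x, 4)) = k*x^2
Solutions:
 u(x) = k*x^2/3 + (C1*sin(6^(1/4)*x/2) + C2*cos(6^(1/4)*x/2))*exp(-6^(1/4)*x/2) + (C3*sin(6^(1/4)*x/2) + C4*cos(6^(1/4)*x/2))*exp(6^(1/4)*x/2)


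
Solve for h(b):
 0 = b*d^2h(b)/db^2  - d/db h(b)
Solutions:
 h(b) = C1 + C2*b^2


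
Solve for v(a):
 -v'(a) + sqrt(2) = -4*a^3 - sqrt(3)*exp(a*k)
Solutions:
 v(a) = C1 + a^4 + sqrt(2)*a + sqrt(3)*exp(a*k)/k


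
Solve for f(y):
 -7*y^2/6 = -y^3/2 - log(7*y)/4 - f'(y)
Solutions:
 f(y) = C1 - y^4/8 + 7*y^3/18 - y*log(y)/4 - y*log(7)/4 + y/4


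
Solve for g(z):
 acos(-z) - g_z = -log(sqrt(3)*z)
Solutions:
 g(z) = C1 + z*log(z) + z*acos(-z) - z + z*log(3)/2 + sqrt(1 - z^2)


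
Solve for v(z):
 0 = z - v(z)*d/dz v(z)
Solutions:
 v(z) = -sqrt(C1 + z^2)
 v(z) = sqrt(C1 + z^2)


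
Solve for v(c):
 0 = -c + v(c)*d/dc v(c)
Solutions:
 v(c) = -sqrt(C1 + c^2)
 v(c) = sqrt(C1 + c^2)


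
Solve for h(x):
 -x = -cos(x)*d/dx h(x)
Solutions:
 h(x) = C1 + Integral(x/cos(x), x)


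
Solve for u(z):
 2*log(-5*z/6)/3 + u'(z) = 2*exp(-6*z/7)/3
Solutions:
 u(z) = C1 - 2*z*log(-z)/3 + 2*z*(-log(5) + 1 + log(6))/3 - 7*exp(-6*z/7)/9


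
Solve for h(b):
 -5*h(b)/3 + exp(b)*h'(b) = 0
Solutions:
 h(b) = C1*exp(-5*exp(-b)/3)


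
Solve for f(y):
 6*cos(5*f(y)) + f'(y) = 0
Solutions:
 f(y) = -asin((C1 + exp(60*y))/(C1 - exp(60*y)))/5 + pi/5
 f(y) = asin((C1 + exp(60*y))/(C1 - exp(60*y)))/5


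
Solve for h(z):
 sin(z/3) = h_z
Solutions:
 h(z) = C1 - 3*cos(z/3)


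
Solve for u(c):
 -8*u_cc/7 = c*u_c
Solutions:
 u(c) = C1 + C2*erf(sqrt(7)*c/4)


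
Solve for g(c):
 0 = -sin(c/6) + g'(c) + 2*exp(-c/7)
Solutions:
 g(c) = C1 - 6*cos(c/6) + 14*exp(-c/7)


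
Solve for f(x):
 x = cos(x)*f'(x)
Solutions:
 f(x) = C1 + Integral(x/cos(x), x)


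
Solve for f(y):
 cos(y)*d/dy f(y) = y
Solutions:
 f(y) = C1 + Integral(y/cos(y), y)


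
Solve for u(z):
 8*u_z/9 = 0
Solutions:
 u(z) = C1


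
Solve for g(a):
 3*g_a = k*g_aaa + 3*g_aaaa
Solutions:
 g(a) = C1 + C2*exp(-a*(2*2^(1/3)*k^2/(2*k^3 + sqrt(-4*k^6 + (2*k^3 - 729)^2) - 729)^(1/3) + 2*k + 2^(2/3)*(2*k^3 + sqrt(-4*k^6 + (2*k^3 - 729)^2) - 729)^(1/3))/18) + C3*exp(a*(-8*2^(1/3)*k^2/((-1 + sqrt(3)*I)*(2*k^3 + sqrt(-4*k^6 + (2*k^3 - 729)^2) - 729)^(1/3)) - 4*k + 2^(2/3)*(2*k^3 + sqrt(-4*k^6 + (2*k^3 - 729)^2) - 729)^(1/3) - 2^(2/3)*sqrt(3)*I*(2*k^3 + sqrt(-4*k^6 + (2*k^3 - 729)^2) - 729)^(1/3))/36) + C4*exp(a*(8*2^(1/3)*k^2/((1 + sqrt(3)*I)*(2*k^3 + sqrt(-4*k^6 + (2*k^3 - 729)^2) - 729)^(1/3)) - 4*k + 2^(2/3)*(2*k^3 + sqrt(-4*k^6 + (2*k^3 - 729)^2) - 729)^(1/3) + 2^(2/3)*sqrt(3)*I*(2*k^3 + sqrt(-4*k^6 + (2*k^3 - 729)^2) - 729)^(1/3))/36)


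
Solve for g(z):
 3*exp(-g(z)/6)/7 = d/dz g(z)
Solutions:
 g(z) = 6*log(C1 + z/14)


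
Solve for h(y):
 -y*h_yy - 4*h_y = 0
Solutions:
 h(y) = C1 + C2/y^3


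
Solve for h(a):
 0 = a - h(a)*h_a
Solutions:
 h(a) = -sqrt(C1 + a^2)
 h(a) = sqrt(C1 + a^2)


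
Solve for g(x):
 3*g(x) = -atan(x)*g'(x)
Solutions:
 g(x) = C1*exp(-3*Integral(1/atan(x), x))


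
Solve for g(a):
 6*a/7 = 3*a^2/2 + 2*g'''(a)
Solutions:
 g(a) = C1 + C2*a + C3*a^2 - a^5/80 + a^4/56


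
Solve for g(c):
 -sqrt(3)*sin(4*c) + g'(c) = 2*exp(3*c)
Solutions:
 g(c) = C1 + 2*exp(3*c)/3 - sqrt(3)*cos(4*c)/4


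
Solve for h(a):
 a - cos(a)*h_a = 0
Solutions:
 h(a) = C1 + Integral(a/cos(a), a)


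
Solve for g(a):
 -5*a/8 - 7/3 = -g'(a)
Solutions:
 g(a) = C1 + 5*a^2/16 + 7*a/3


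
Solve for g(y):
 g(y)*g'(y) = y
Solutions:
 g(y) = -sqrt(C1 + y^2)
 g(y) = sqrt(C1 + y^2)


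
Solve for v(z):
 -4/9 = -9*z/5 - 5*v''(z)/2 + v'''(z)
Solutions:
 v(z) = C1 + C2*z + C3*exp(5*z/2) - 3*z^3/25 - 62*z^2/1125


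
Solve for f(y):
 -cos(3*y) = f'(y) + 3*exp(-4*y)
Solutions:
 f(y) = C1 - sin(3*y)/3 + 3*exp(-4*y)/4


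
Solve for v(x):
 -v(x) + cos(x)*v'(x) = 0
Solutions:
 v(x) = C1*sqrt(sin(x) + 1)/sqrt(sin(x) - 1)


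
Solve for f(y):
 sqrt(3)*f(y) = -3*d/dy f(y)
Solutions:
 f(y) = C1*exp(-sqrt(3)*y/3)


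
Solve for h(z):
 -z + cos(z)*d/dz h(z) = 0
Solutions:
 h(z) = C1 + Integral(z/cos(z), z)


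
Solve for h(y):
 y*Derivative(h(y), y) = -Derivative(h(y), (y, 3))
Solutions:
 h(y) = C1 + Integral(C2*airyai(-y) + C3*airybi(-y), y)


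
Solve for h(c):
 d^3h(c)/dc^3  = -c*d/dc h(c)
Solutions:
 h(c) = C1 + Integral(C2*airyai(-c) + C3*airybi(-c), c)


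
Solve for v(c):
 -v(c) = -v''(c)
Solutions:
 v(c) = C1*exp(-c) + C2*exp(c)


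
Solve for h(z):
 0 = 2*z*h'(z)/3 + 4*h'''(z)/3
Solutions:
 h(z) = C1 + Integral(C2*airyai(-2^(2/3)*z/2) + C3*airybi(-2^(2/3)*z/2), z)


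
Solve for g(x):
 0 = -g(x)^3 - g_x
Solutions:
 g(x) = -sqrt(2)*sqrt(-1/(C1 - x))/2
 g(x) = sqrt(2)*sqrt(-1/(C1 - x))/2


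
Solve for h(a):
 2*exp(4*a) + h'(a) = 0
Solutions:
 h(a) = C1 - exp(4*a)/2


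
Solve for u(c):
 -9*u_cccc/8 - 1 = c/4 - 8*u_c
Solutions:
 u(c) = C1 + C4*exp(4*3^(1/3)*c/3) + c^2/64 + c/8 + (C2*sin(2*3^(5/6)*c/3) + C3*cos(2*3^(5/6)*c/3))*exp(-2*3^(1/3)*c/3)


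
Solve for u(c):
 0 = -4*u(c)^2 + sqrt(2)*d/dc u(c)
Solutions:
 u(c) = -1/(C1 + 2*sqrt(2)*c)


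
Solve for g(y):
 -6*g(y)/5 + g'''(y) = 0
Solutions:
 g(y) = C3*exp(5^(2/3)*6^(1/3)*y/5) + (C1*sin(2^(1/3)*3^(5/6)*5^(2/3)*y/10) + C2*cos(2^(1/3)*3^(5/6)*5^(2/3)*y/10))*exp(-5^(2/3)*6^(1/3)*y/10)


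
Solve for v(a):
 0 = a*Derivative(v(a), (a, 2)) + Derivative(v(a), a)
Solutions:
 v(a) = C1 + C2*log(a)


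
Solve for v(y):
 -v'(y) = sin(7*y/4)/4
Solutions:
 v(y) = C1 + cos(7*y/4)/7


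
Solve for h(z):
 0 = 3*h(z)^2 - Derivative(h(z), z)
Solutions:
 h(z) = -1/(C1 + 3*z)


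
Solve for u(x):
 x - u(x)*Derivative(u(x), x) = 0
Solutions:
 u(x) = -sqrt(C1 + x^2)
 u(x) = sqrt(C1 + x^2)


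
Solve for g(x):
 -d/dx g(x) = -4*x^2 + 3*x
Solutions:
 g(x) = C1 + 4*x^3/3 - 3*x^2/2


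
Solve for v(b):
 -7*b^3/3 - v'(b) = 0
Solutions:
 v(b) = C1 - 7*b^4/12


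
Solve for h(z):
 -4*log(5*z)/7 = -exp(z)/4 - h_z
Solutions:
 h(z) = C1 + 4*z*log(z)/7 + 4*z*(-1 + log(5))/7 - exp(z)/4


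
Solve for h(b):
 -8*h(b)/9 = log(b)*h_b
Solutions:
 h(b) = C1*exp(-8*li(b)/9)


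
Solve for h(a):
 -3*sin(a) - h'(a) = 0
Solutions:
 h(a) = C1 + 3*cos(a)


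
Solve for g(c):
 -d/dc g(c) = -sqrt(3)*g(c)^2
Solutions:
 g(c) = -1/(C1 + sqrt(3)*c)


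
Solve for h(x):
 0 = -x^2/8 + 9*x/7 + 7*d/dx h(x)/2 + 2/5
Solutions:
 h(x) = C1 + x^3/84 - 9*x^2/49 - 4*x/35


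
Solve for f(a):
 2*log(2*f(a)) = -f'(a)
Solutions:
 Integral(1/(log(_y) + log(2)), (_y, f(a)))/2 = C1 - a


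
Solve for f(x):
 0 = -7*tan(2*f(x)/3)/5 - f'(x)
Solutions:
 f(x) = -3*asin(C1*exp(-14*x/15))/2 + 3*pi/2
 f(x) = 3*asin(C1*exp(-14*x/15))/2


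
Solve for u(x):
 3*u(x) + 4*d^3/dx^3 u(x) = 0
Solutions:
 u(x) = C3*exp(-6^(1/3)*x/2) + (C1*sin(2^(1/3)*3^(5/6)*x/4) + C2*cos(2^(1/3)*3^(5/6)*x/4))*exp(6^(1/3)*x/4)


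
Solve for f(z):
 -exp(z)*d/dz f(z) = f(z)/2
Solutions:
 f(z) = C1*exp(exp(-z)/2)


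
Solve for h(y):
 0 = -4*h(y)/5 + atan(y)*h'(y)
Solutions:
 h(y) = C1*exp(4*Integral(1/atan(y), y)/5)


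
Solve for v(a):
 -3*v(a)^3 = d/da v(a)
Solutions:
 v(a) = -sqrt(2)*sqrt(-1/(C1 - 3*a))/2
 v(a) = sqrt(2)*sqrt(-1/(C1 - 3*a))/2


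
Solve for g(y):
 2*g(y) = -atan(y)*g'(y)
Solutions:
 g(y) = C1*exp(-2*Integral(1/atan(y), y))


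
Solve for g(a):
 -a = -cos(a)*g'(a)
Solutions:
 g(a) = C1 + Integral(a/cos(a), a)


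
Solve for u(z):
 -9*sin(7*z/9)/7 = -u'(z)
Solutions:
 u(z) = C1 - 81*cos(7*z/9)/49


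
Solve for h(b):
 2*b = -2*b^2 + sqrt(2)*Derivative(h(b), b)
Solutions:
 h(b) = C1 + sqrt(2)*b^3/3 + sqrt(2)*b^2/2


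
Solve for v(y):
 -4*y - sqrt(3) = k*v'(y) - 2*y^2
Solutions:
 v(y) = C1 + 2*y^3/(3*k) - 2*y^2/k - sqrt(3)*y/k


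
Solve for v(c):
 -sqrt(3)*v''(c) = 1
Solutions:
 v(c) = C1 + C2*c - sqrt(3)*c^2/6


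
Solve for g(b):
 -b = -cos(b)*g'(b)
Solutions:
 g(b) = C1 + Integral(b/cos(b), b)


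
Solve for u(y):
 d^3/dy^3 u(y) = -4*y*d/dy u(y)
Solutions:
 u(y) = C1 + Integral(C2*airyai(-2^(2/3)*y) + C3*airybi(-2^(2/3)*y), y)


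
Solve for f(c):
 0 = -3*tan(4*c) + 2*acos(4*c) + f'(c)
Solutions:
 f(c) = C1 - 2*c*acos(4*c) + sqrt(1 - 16*c^2)/2 - 3*log(cos(4*c))/4


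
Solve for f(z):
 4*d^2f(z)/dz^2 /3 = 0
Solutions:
 f(z) = C1 + C2*z


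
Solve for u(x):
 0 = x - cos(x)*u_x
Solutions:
 u(x) = C1 + Integral(x/cos(x), x)


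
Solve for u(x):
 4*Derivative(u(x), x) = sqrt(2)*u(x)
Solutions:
 u(x) = C1*exp(sqrt(2)*x/4)


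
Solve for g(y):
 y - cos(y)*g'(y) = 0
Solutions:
 g(y) = C1 + Integral(y/cos(y), y)


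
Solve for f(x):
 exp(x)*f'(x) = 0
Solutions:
 f(x) = C1


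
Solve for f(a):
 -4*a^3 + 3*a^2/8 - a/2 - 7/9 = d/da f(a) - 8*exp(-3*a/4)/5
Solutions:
 f(a) = C1 - a^4 + a^3/8 - a^2/4 - 7*a/9 - 32*exp(-3*a/4)/15


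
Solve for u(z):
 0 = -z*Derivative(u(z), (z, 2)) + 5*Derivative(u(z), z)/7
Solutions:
 u(z) = C1 + C2*z^(12/7)


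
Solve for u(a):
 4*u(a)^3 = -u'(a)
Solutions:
 u(a) = -sqrt(2)*sqrt(-1/(C1 - 4*a))/2
 u(a) = sqrt(2)*sqrt(-1/(C1 - 4*a))/2


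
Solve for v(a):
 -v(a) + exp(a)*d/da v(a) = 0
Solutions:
 v(a) = C1*exp(-exp(-a))


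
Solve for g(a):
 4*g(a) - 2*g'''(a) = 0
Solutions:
 g(a) = C3*exp(2^(1/3)*a) + (C1*sin(2^(1/3)*sqrt(3)*a/2) + C2*cos(2^(1/3)*sqrt(3)*a/2))*exp(-2^(1/3)*a/2)


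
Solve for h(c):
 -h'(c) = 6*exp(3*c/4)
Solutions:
 h(c) = C1 - 8*exp(3*c/4)


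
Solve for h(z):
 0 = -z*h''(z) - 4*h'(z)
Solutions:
 h(z) = C1 + C2/z^3


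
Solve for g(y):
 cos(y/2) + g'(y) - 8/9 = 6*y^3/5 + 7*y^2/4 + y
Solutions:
 g(y) = C1 + 3*y^4/10 + 7*y^3/12 + y^2/2 + 8*y/9 - 2*sin(y/2)


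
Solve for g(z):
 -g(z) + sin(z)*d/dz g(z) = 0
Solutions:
 g(z) = C1*sqrt(cos(z) - 1)/sqrt(cos(z) + 1)


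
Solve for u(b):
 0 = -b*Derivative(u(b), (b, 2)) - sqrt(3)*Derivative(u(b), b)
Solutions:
 u(b) = C1 + C2*b^(1 - sqrt(3))


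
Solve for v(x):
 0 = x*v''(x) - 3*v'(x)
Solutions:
 v(x) = C1 + C2*x^4


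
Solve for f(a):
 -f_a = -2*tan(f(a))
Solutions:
 f(a) = pi - asin(C1*exp(2*a))
 f(a) = asin(C1*exp(2*a))


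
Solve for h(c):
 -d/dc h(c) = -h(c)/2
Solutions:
 h(c) = C1*exp(c/2)


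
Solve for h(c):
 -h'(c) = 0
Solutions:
 h(c) = C1


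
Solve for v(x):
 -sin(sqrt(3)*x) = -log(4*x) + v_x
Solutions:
 v(x) = C1 + x*log(x) - x + 2*x*log(2) + sqrt(3)*cos(sqrt(3)*x)/3


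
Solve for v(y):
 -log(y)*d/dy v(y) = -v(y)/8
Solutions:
 v(y) = C1*exp(li(y)/8)


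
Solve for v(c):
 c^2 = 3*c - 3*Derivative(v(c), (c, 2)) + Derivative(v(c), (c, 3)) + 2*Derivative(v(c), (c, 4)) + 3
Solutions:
 v(c) = C1 + C2*c + C3*exp(-3*c/2) + C4*exp(c) - c^4/36 + 7*c^3/54 + 11*c^2/27


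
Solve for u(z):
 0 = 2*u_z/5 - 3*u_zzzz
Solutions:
 u(z) = C1 + C4*exp(15^(2/3)*2^(1/3)*z/15) + (C2*sin(2^(1/3)*3^(1/6)*5^(2/3)*z/10) + C3*cos(2^(1/3)*3^(1/6)*5^(2/3)*z/10))*exp(-15^(2/3)*2^(1/3)*z/30)


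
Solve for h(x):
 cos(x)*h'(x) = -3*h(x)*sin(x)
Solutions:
 h(x) = C1*cos(x)^3


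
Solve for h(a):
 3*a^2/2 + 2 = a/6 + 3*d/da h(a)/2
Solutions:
 h(a) = C1 + a^3/3 - a^2/18 + 4*a/3


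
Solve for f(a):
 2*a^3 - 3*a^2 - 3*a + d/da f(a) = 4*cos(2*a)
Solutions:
 f(a) = C1 - a^4/2 + a^3 + 3*a^2/2 + 2*sin(2*a)


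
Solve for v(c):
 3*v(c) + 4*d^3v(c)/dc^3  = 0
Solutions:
 v(c) = C3*exp(-6^(1/3)*c/2) + (C1*sin(2^(1/3)*3^(5/6)*c/4) + C2*cos(2^(1/3)*3^(5/6)*c/4))*exp(6^(1/3)*c/4)


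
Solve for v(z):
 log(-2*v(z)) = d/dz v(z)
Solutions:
 -Integral(1/(log(-_y) + log(2)), (_y, v(z))) = C1 - z


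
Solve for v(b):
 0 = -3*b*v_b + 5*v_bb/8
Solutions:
 v(b) = C1 + C2*erfi(2*sqrt(15)*b/5)


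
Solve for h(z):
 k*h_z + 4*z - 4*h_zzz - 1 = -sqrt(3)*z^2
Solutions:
 h(z) = C1 + C2*exp(-sqrt(k)*z/2) + C3*exp(sqrt(k)*z/2) - sqrt(3)*z^3/(3*k) - 2*z^2/k + z/k - 8*sqrt(3)*z/k^2


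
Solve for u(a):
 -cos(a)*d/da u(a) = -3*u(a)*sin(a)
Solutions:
 u(a) = C1/cos(a)^3


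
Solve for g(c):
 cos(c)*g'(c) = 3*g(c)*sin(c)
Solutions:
 g(c) = C1/cos(c)^3


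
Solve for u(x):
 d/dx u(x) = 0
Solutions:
 u(x) = C1


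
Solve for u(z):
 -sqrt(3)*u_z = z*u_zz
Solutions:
 u(z) = C1 + C2*z^(1 - sqrt(3))


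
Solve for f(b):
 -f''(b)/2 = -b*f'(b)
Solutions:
 f(b) = C1 + C2*erfi(b)


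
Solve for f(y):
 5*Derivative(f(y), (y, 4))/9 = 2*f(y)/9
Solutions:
 f(y) = C1*exp(-2^(1/4)*5^(3/4)*y/5) + C2*exp(2^(1/4)*5^(3/4)*y/5) + C3*sin(2^(1/4)*5^(3/4)*y/5) + C4*cos(2^(1/4)*5^(3/4)*y/5)


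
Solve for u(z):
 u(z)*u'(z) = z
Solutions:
 u(z) = -sqrt(C1 + z^2)
 u(z) = sqrt(C1 + z^2)


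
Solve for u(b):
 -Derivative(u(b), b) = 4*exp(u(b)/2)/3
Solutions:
 u(b) = 2*log(1/(C1 + 4*b)) + 2*log(6)


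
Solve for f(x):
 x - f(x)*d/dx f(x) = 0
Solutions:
 f(x) = -sqrt(C1 + x^2)
 f(x) = sqrt(C1 + x^2)


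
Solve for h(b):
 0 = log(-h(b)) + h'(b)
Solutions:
 -li(-h(b)) = C1 - b


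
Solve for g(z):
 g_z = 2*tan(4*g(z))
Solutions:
 g(z) = -asin(C1*exp(8*z))/4 + pi/4
 g(z) = asin(C1*exp(8*z))/4


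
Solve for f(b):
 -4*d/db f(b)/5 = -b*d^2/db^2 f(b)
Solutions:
 f(b) = C1 + C2*b^(9/5)


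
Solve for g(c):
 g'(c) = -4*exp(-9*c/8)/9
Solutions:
 g(c) = C1 + 32*exp(-9*c/8)/81


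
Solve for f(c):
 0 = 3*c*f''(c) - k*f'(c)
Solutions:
 f(c) = C1 + c^(re(k)/3 + 1)*(C2*sin(log(c)*Abs(im(k))/3) + C3*cos(log(c)*im(k)/3))


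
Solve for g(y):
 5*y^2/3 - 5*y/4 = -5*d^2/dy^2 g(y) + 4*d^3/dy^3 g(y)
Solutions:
 g(y) = C1 + C2*y + C3*exp(5*y/4) - y^4/36 - 17*y^3/360 - 17*y^2/150


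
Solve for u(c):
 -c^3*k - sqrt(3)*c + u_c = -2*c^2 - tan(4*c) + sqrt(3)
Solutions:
 u(c) = C1 + c^4*k/4 - 2*c^3/3 + sqrt(3)*c^2/2 + sqrt(3)*c + log(cos(4*c))/4


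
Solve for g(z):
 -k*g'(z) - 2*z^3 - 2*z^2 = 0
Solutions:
 g(z) = C1 - z^4/(2*k) - 2*z^3/(3*k)


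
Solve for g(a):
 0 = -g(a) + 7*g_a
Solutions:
 g(a) = C1*exp(a/7)


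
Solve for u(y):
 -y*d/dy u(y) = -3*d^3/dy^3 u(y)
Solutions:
 u(y) = C1 + Integral(C2*airyai(3^(2/3)*y/3) + C3*airybi(3^(2/3)*y/3), y)


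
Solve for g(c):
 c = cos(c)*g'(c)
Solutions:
 g(c) = C1 + Integral(c/cos(c), c)


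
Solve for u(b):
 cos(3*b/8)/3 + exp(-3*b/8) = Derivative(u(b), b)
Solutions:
 u(b) = C1 + 8*sin(3*b/8)/9 - 8*exp(-3*b/8)/3


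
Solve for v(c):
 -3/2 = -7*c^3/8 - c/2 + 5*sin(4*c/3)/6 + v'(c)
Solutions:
 v(c) = C1 + 7*c^4/32 + c^2/4 - 3*c/2 + 5*cos(4*c/3)/8


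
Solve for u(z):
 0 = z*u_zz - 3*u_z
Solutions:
 u(z) = C1 + C2*z^4


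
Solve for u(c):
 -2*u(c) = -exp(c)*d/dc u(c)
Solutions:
 u(c) = C1*exp(-2*exp(-c))


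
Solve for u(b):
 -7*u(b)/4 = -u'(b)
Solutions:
 u(b) = C1*exp(7*b/4)


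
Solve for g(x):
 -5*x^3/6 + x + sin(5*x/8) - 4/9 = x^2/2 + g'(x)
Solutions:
 g(x) = C1 - 5*x^4/24 - x^3/6 + x^2/2 - 4*x/9 - 8*cos(5*x/8)/5


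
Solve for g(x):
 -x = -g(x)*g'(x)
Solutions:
 g(x) = -sqrt(C1 + x^2)
 g(x) = sqrt(C1 + x^2)


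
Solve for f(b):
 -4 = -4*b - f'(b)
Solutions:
 f(b) = C1 - 2*b^2 + 4*b


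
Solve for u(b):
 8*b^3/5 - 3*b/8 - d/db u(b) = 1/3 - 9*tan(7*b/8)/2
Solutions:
 u(b) = C1 + 2*b^4/5 - 3*b^2/16 - b/3 - 36*log(cos(7*b/8))/7


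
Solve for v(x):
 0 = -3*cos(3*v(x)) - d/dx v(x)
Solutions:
 v(x) = -asin((C1 + exp(18*x))/(C1 - exp(18*x)))/3 + pi/3
 v(x) = asin((C1 + exp(18*x))/(C1 - exp(18*x)))/3


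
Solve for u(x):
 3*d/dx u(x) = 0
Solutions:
 u(x) = C1


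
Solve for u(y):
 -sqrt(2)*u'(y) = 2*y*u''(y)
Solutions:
 u(y) = C1 + C2*y^(1 - sqrt(2)/2)


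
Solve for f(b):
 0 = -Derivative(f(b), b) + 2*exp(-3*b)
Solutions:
 f(b) = C1 - 2*exp(-3*b)/3


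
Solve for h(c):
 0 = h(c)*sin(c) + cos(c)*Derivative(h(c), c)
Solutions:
 h(c) = C1*cos(c)


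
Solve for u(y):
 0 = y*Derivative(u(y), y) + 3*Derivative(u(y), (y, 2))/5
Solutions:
 u(y) = C1 + C2*erf(sqrt(30)*y/6)


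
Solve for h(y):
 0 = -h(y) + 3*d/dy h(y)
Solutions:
 h(y) = C1*exp(y/3)


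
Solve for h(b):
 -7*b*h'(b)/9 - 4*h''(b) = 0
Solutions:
 h(b) = C1 + C2*erf(sqrt(14)*b/12)


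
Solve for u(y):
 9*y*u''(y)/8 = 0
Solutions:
 u(y) = C1 + C2*y


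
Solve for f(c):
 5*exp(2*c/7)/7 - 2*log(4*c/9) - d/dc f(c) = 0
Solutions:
 f(c) = C1 - 2*c*log(c) + 2*c*(-2*log(2) + 1 + 2*log(3)) + 5*exp(2*c/7)/2


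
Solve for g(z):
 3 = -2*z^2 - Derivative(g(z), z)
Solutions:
 g(z) = C1 - 2*z^3/3 - 3*z


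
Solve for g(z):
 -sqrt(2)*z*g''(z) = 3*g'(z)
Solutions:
 g(z) = C1 + C2*z^(1 - 3*sqrt(2)/2)


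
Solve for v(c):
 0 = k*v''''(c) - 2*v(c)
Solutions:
 v(c) = C1*exp(-2^(1/4)*c*(1/k)^(1/4)) + C2*exp(2^(1/4)*c*(1/k)^(1/4)) + C3*exp(-2^(1/4)*I*c*(1/k)^(1/4)) + C4*exp(2^(1/4)*I*c*(1/k)^(1/4))


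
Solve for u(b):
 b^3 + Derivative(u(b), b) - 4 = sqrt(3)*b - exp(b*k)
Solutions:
 u(b) = C1 - b^4/4 + sqrt(3)*b^2/2 + 4*b - exp(b*k)/k


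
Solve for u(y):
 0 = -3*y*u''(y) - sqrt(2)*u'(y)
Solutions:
 u(y) = C1 + C2*y^(1 - sqrt(2)/3)


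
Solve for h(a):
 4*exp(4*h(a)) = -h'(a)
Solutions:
 h(a) = log(-I*(1/(C1 + 16*a))^(1/4))
 h(a) = log(I*(1/(C1 + 16*a))^(1/4))
 h(a) = log(-(1/(C1 + 16*a))^(1/4))
 h(a) = log(1/(C1 + 16*a))/4


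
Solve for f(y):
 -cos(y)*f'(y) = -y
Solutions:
 f(y) = C1 + Integral(y/cos(y), y)


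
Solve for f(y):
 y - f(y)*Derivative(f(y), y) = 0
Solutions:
 f(y) = -sqrt(C1 + y^2)
 f(y) = sqrt(C1 + y^2)


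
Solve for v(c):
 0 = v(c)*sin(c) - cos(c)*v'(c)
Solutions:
 v(c) = C1/cos(c)


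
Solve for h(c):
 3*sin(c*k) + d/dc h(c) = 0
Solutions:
 h(c) = C1 + 3*cos(c*k)/k


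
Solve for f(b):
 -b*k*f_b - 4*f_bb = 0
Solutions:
 f(b) = Piecewise((-sqrt(2)*sqrt(pi)*C1*erf(sqrt(2)*b*sqrt(k)/4)/sqrt(k) - C2, (k > 0) | (k < 0)), (-C1*b - C2, True))


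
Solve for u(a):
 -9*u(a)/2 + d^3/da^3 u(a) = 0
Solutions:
 u(a) = C3*exp(6^(2/3)*a/2) + (C1*sin(3*2^(2/3)*3^(1/6)*a/4) + C2*cos(3*2^(2/3)*3^(1/6)*a/4))*exp(-6^(2/3)*a/4)


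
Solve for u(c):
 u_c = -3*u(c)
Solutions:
 u(c) = C1*exp(-3*c)


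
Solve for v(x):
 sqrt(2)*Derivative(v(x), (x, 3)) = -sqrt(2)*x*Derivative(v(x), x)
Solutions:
 v(x) = C1 + Integral(C2*airyai(-x) + C3*airybi(-x), x)


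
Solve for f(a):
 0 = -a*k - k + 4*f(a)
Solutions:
 f(a) = k*(a + 1)/4


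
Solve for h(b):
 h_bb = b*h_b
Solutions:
 h(b) = C1 + C2*erfi(sqrt(2)*b/2)


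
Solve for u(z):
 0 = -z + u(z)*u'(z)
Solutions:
 u(z) = -sqrt(C1 + z^2)
 u(z) = sqrt(C1 + z^2)


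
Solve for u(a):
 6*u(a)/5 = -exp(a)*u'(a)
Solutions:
 u(a) = C1*exp(6*exp(-a)/5)


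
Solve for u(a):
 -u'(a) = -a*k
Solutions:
 u(a) = C1 + a^2*k/2


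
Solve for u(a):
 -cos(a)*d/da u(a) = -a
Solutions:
 u(a) = C1 + Integral(a/cos(a), a)


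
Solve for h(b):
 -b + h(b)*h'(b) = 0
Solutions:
 h(b) = -sqrt(C1 + b^2)
 h(b) = sqrt(C1 + b^2)


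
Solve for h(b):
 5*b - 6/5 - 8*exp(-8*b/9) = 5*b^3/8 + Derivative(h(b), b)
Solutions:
 h(b) = C1 - 5*b^4/32 + 5*b^2/2 - 6*b/5 + 9*exp(-8*b/9)


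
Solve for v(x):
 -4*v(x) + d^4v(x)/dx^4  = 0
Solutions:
 v(x) = C1*exp(-sqrt(2)*x) + C2*exp(sqrt(2)*x) + C3*sin(sqrt(2)*x) + C4*cos(sqrt(2)*x)


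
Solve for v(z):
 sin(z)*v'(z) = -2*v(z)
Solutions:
 v(z) = C1*(cos(z) + 1)/(cos(z) - 1)


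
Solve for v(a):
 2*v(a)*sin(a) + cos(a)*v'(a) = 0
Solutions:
 v(a) = C1*cos(a)^2


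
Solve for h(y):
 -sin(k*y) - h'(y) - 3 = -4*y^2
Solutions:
 h(y) = C1 + 4*y^3/3 - 3*y + cos(k*y)/k


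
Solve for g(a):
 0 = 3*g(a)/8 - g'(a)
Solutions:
 g(a) = C1*exp(3*a/8)


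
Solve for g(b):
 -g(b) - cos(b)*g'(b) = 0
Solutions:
 g(b) = C1*sqrt(sin(b) - 1)/sqrt(sin(b) + 1)


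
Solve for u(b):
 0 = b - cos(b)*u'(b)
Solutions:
 u(b) = C1 + Integral(b/cos(b), b)


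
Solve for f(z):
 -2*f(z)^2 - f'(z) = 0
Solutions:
 f(z) = 1/(C1 + 2*z)


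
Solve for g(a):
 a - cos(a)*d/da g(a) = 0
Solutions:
 g(a) = C1 + Integral(a/cos(a), a)


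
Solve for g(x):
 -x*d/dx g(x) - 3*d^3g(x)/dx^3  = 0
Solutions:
 g(x) = C1 + Integral(C2*airyai(-3^(2/3)*x/3) + C3*airybi(-3^(2/3)*x/3), x)


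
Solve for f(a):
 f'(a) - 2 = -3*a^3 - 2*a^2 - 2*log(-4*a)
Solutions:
 f(a) = C1 - 3*a^4/4 - 2*a^3/3 - 2*a*log(-a) + 4*a*(1 - log(2))


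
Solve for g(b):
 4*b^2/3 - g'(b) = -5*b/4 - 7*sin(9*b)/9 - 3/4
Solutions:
 g(b) = C1 + 4*b^3/9 + 5*b^2/8 + 3*b/4 - 7*cos(9*b)/81


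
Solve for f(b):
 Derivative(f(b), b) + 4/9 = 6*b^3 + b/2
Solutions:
 f(b) = C1 + 3*b^4/2 + b^2/4 - 4*b/9


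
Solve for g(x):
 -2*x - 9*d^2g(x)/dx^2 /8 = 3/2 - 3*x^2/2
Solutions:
 g(x) = C1 + C2*x + x^4/9 - 8*x^3/27 - 2*x^2/3


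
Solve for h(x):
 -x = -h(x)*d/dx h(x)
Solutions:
 h(x) = -sqrt(C1 + x^2)
 h(x) = sqrt(C1 + x^2)


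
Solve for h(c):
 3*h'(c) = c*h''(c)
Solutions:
 h(c) = C1 + C2*c^4


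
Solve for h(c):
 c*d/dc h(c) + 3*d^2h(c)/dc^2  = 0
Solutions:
 h(c) = C1 + C2*erf(sqrt(6)*c/6)


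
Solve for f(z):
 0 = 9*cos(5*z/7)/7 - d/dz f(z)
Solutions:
 f(z) = C1 + 9*sin(5*z/7)/5


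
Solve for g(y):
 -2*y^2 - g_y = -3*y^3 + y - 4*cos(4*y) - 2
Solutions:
 g(y) = C1 + 3*y^4/4 - 2*y^3/3 - y^2/2 + 2*y + sin(4*y)


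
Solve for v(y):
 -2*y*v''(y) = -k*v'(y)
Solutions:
 v(y) = C1 + y^(re(k)/2 + 1)*(C2*sin(log(y)*Abs(im(k))/2) + C3*cos(log(y)*im(k)/2))


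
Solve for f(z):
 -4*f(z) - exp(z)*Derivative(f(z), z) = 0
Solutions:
 f(z) = C1*exp(4*exp(-z))


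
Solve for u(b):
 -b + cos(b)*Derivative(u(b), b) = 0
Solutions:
 u(b) = C1 + Integral(b/cos(b), b)


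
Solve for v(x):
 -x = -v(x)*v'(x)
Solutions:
 v(x) = -sqrt(C1 + x^2)
 v(x) = sqrt(C1 + x^2)


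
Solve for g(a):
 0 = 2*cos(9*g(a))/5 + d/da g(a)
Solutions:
 2*a/5 - log(sin(9*g(a)) - 1)/18 + log(sin(9*g(a)) + 1)/18 = C1


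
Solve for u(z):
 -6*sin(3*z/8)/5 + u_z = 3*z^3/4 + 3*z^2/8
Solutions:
 u(z) = C1 + 3*z^4/16 + z^3/8 - 16*cos(3*z/8)/5


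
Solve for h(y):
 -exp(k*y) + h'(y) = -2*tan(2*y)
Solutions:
 h(y) = C1 + Piecewise((exp(k*y)/k, Ne(k, 0)), (y, True)) + log(cos(2*y))


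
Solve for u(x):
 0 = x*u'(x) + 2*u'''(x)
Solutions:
 u(x) = C1 + Integral(C2*airyai(-2^(2/3)*x/2) + C3*airybi(-2^(2/3)*x/2), x)


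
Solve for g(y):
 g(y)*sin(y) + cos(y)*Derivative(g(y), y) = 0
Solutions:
 g(y) = C1*cos(y)


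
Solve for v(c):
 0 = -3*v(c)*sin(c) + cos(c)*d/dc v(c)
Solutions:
 v(c) = C1/cos(c)^3


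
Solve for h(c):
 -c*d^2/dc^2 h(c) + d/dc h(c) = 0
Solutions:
 h(c) = C1 + C2*c^2


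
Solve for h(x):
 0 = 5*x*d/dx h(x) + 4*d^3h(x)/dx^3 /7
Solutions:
 h(x) = C1 + Integral(C2*airyai(-70^(1/3)*x/2) + C3*airybi(-70^(1/3)*x/2), x)


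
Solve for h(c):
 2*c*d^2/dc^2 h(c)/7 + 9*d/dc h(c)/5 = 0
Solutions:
 h(c) = C1 + C2/c^(53/10)


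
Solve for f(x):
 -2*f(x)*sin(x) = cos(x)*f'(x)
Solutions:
 f(x) = C1*cos(x)^2


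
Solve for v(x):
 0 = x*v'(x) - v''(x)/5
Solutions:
 v(x) = C1 + C2*erfi(sqrt(10)*x/2)


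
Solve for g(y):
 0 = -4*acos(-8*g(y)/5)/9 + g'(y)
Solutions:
 Integral(1/acos(-8*_y/5), (_y, g(y))) = C1 + 4*y/9


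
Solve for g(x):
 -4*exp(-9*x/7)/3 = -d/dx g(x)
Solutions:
 g(x) = C1 - 28*exp(-9*x/7)/27


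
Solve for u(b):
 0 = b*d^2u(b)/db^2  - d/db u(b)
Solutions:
 u(b) = C1 + C2*b^2


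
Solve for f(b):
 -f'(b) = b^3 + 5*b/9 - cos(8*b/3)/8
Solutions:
 f(b) = C1 - b^4/4 - 5*b^2/18 + 3*sin(8*b/3)/64


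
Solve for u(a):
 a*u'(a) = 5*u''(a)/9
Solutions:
 u(a) = C1 + C2*erfi(3*sqrt(10)*a/10)


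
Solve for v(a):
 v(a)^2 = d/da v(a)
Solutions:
 v(a) = -1/(C1 + a)


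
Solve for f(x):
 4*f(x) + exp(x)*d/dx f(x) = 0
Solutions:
 f(x) = C1*exp(4*exp(-x))


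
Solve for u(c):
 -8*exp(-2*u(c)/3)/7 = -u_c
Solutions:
 u(c) = 3*log(-sqrt(C1 + 8*c)) - 3*log(21) + 3*log(42)/2
 u(c) = 3*log(C1 + 8*c)/2 - 3*log(21) + 3*log(42)/2


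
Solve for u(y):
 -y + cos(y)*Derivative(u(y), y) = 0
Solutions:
 u(y) = C1 + Integral(y/cos(y), y)


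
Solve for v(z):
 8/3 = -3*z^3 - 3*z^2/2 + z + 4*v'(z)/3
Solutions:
 v(z) = C1 + 9*z^4/16 + 3*z^3/8 - 3*z^2/8 + 2*z


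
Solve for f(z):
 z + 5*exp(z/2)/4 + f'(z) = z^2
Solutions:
 f(z) = C1 + z^3/3 - z^2/2 - 5*exp(z/2)/2


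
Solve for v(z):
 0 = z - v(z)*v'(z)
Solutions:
 v(z) = -sqrt(C1 + z^2)
 v(z) = sqrt(C1 + z^2)


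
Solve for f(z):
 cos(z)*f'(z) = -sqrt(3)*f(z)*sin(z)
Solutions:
 f(z) = C1*cos(z)^(sqrt(3))


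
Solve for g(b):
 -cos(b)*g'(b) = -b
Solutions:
 g(b) = C1 + Integral(b/cos(b), b)


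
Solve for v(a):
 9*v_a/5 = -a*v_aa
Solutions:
 v(a) = C1 + C2/a^(4/5)


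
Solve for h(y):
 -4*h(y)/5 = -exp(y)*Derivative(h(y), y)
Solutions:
 h(y) = C1*exp(-4*exp(-y)/5)


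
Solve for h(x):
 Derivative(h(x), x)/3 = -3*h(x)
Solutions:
 h(x) = C1*exp(-9*x)


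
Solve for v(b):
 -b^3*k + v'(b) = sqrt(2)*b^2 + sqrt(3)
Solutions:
 v(b) = C1 + b^4*k/4 + sqrt(2)*b^3/3 + sqrt(3)*b


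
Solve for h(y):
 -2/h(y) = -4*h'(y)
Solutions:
 h(y) = -sqrt(C1 + y)
 h(y) = sqrt(C1 + y)


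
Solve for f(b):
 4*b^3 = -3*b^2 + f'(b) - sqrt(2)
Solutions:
 f(b) = C1 + b^4 + b^3 + sqrt(2)*b


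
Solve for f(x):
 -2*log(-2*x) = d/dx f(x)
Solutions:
 f(x) = C1 - 2*x*log(-x) + 2*x*(1 - log(2))


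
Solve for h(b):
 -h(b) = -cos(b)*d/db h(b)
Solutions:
 h(b) = C1*sqrt(sin(b) + 1)/sqrt(sin(b) - 1)


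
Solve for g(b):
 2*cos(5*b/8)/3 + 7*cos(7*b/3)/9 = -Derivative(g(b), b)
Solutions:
 g(b) = C1 - 16*sin(5*b/8)/15 - sin(7*b/3)/3


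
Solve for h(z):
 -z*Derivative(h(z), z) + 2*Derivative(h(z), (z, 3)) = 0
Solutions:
 h(z) = C1 + Integral(C2*airyai(2^(2/3)*z/2) + C3*airybi(2^(2/3)*z/2), z)


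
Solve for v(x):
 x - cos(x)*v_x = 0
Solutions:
 v(x) = C1 + Integral(x/cos(x), x)


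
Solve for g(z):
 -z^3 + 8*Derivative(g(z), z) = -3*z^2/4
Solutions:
 g(z) = C1 + z^4/32 - z^3/32


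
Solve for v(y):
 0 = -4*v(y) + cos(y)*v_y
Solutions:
 v(y) = C1*(sin(y)^2 + 2*sin(y) + 1)/(sin(y)^2 - 2*sin(y) + 1)


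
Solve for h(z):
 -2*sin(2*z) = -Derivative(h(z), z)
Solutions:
 h(z) = C1 - cos(2*z)


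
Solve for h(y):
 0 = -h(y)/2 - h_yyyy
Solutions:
 h(y) = (C1*sin(2^(1/4)*y/2) + C2*cos(2^(1/4)*y/2))*exp(-2^(1/4)*y/2) + (C3*sin(2^(1/4)*y/2) + C4*cos(2^(1/4)*y/2))*exp(2^(1/4)*y/2)


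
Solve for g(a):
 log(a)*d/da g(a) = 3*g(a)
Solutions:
 g(a) = C1*exp(3*li(a))


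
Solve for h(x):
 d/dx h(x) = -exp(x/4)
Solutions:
 h(x) = C1 - 4*exp(x/4)


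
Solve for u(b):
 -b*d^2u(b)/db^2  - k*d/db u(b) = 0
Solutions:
 u(b) = C1 + b^(1 - re(k))*(C2*sin(log(b)*Abs(im(k))) + C3*cos(log(b)*im(k)))


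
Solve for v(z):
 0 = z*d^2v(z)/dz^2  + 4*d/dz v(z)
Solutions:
 v(z) = C1 + C2/z^3
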